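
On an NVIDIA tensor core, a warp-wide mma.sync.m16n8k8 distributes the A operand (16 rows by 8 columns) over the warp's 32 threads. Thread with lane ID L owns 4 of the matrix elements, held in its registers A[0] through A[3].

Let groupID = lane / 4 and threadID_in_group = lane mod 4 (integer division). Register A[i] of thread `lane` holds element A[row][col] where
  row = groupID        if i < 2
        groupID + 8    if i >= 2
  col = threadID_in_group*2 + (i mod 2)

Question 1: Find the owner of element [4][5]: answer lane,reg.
r:4=>grp=4,rB=0  c:5=>tig=2,lo=1
L=4*4+2=18  i=0*2+1=1

18,1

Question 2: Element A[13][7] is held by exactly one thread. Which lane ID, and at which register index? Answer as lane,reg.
r:13=>grp=5,rB=1  c:7=>tig=3,lo=1
L=5*4+3=23  i=1*2+1=3

23,3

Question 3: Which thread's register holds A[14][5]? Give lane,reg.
26,3

r=14→G=6,rhi=1  c=5→T=2,p=1
L=6*4+2=26  i=1*2+1=3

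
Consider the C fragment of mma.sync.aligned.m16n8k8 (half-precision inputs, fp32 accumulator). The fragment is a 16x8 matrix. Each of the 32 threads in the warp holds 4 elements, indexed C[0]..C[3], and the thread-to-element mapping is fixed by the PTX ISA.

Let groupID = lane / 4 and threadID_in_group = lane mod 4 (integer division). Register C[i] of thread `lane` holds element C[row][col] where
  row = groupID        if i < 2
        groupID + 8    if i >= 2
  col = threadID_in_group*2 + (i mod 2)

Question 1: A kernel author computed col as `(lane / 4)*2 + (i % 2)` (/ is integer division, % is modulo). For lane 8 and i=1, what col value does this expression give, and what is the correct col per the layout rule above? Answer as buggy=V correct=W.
buggy=5 correct=1

`(lane / 4)*2 + (i % 2)`[8,1]->5
L=8->g=8>>2=2, t=8&3=0
[1]->row 2+0=2  col 0·2+1=1
col: 5 vs 1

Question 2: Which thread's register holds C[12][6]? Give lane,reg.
19,2

r=12->g=4,rb=1  c=6->t=3,b0=0
L=4*4+3=19  i=1*2+0=2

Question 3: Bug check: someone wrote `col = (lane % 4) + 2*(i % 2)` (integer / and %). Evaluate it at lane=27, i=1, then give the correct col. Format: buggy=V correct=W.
buggy=5 correct=7

`(lane % 4) + 2*(i % 2)`[27,1]→5
27: G=6,T=3
[1] (6+0,3*2+1) = (6,7)
col: 5 vs 7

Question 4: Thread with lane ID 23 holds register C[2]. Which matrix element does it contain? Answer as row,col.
13,6

L=23->g=23>>2=5, t=23&3=3
[2]->row 5+8=13  col 3·2+0=6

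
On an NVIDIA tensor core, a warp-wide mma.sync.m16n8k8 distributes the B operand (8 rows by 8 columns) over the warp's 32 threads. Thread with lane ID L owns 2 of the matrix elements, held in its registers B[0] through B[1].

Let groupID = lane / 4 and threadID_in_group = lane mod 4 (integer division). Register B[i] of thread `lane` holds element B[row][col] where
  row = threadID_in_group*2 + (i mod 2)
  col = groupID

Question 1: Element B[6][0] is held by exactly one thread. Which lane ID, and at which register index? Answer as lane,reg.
3,0

c=0->g=0  r=6->t=3,b0=0
L=0*4+3=3  i=0=0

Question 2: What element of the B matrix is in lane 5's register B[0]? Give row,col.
2,1

lane 5: grp=1 (5/4), tig=1 (5%4)
i=0: r=1*2+0=2, c=grp=1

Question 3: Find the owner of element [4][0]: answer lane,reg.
2,0

c:0=>grp=0  r:4=>tig=2,lo=0
L=0*4+2=2  i=0=0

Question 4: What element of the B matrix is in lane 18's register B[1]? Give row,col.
5,4

L=18→G=18>>2=4, T=18&3=2
[1]→row 2·2+1=5  col G=4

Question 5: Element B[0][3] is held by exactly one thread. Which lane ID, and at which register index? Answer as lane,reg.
12,0

c:3=>grp=3  r:0=>tig=0,lo=0
L=3*4+0=12  i=0=0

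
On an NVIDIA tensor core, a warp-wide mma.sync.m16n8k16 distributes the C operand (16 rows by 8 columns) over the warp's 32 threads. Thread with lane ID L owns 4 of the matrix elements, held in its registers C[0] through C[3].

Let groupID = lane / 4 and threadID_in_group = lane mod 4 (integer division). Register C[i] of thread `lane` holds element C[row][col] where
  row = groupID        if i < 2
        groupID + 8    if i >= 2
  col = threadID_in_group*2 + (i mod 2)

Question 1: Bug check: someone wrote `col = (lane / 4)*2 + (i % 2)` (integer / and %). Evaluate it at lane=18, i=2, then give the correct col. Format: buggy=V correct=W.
`(lane / 4)*2 + (i % 2)`[18,2]->8
18: g=4,t=2
[2] (4+8,2*2+0) = (12,4)
col: 8 vs 4

buggy=8 correct=4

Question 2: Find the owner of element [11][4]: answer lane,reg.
r:11=>grp=3,rB=1  c:4=>tig=2,lo=0
L=3*4+2=14  i=1*2+0=2

14,2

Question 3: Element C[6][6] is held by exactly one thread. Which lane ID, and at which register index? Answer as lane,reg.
27,0

r:6=>grp=6,rB=0  c:6=>tig=3,lo=0
L=6*4+3=27  i=0*2+0=0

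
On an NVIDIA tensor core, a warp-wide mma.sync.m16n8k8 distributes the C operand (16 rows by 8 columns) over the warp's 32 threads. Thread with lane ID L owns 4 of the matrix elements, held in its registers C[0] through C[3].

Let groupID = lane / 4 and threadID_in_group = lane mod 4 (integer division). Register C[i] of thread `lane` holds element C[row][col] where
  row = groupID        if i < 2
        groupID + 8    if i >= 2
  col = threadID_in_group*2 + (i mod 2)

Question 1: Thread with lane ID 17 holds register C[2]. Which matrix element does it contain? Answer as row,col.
17: G=4,T=1
[2] (4+8,1*2+0) = (12,2)

12,2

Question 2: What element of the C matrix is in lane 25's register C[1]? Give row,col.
6,3

L=25->gid=25>>2=6, tid=25&3=1
[1]->row 6+0=6  col 1·2+1=3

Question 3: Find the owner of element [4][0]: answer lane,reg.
16,0

r=4→G=4,rhi=0  c=0→T=0,p=0
L=4*4+0=16  i=0*2+0=0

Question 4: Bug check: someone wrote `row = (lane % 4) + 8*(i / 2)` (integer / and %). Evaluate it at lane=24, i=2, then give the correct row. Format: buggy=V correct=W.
buggy=8 correct=14

`(lane % 4) + 8*(i / 2)`[24,2]⇒8
lane 24⇒24/4=6, 24 mod 4=0
i=2  r:6+8⇒14  c:2·0+0⇒0
row: 8 vs 14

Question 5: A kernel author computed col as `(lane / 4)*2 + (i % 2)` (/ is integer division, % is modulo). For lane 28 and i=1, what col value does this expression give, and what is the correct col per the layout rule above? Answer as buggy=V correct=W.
`(lane / 4)*2 + (i % 2)`[28,1]⇒15
lane 28: gr=7 (28/4), th=0 (28%4)
i=1: r=7+0=7, c=0*2+1=1
col: 15 vs 1

buggy=15 correct=1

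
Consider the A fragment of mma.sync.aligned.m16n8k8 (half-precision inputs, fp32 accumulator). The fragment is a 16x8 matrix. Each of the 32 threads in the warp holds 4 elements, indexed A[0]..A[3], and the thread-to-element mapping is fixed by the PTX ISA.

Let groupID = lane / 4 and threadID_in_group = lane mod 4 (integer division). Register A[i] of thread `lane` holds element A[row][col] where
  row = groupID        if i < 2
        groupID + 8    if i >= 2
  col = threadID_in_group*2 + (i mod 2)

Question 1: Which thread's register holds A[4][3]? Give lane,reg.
r=4→G=4,rhi=0  c=3→T=1,p=1
L=4*4+1=17  i=0*2+1=1

17,1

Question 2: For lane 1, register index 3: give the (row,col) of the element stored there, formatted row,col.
8,3

lane 1: gr=0 (1/4), th=1 (1%4)
i=3: r=0+8=8, c=1*2+1=3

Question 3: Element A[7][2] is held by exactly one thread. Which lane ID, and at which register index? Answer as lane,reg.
29,0

r:7=>grp=7,rB=0  c:2=>tig=1,lo=0
L=7*4+1=29  i=0*2+0=0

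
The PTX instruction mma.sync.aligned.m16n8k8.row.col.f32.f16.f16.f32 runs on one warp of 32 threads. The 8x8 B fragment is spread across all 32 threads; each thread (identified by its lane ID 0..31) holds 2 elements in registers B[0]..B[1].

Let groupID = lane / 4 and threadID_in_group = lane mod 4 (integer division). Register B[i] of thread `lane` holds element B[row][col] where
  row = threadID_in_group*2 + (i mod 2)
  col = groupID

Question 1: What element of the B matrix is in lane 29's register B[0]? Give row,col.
2,7

29: g=7,t=1
[0] (1*2+0,7) = (2,7)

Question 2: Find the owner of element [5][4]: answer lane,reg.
18,1

c:4=>grp=4  r:5=>tig=2,lo=1
L=4*4+2=18  i=1=1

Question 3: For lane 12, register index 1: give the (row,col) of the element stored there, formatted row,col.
1,3

lane 12: g=3 (12/4), t=0 (12%4)
i=1: r=0*2+1=1, c=g=3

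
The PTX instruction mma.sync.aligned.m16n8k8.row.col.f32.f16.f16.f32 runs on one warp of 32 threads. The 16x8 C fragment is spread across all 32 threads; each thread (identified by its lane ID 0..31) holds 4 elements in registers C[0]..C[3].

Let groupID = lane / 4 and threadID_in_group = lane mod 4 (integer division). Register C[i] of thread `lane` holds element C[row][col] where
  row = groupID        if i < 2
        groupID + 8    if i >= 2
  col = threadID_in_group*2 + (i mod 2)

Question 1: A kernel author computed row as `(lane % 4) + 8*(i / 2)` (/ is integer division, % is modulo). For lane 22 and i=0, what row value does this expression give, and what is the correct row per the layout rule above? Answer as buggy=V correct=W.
`(lane % 4) + 8*(i / 2)`[22,0]⇒2
lane 22: gr=5 (22/4), th=2 (22%4)
i=0: r=5+0=5, c=2*2+0=4
row: 2 vs 5

buggy=2 correct=5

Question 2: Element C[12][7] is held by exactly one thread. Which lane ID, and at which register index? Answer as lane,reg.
19,3

r=12⇒gr=4,Rb=1  c=7⇒th=3,odd=1
L=4*4+3=19  i=1*2+1=3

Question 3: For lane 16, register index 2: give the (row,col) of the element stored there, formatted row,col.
lane 16: g=4 (16/4), t=0 (16%4)
i=2: r=4+8=12, c=0*2+0=0

12,0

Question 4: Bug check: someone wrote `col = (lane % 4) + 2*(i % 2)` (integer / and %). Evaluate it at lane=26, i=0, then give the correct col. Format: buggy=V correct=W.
`(lane % 4) + 2*(i % 2)`[26,0]=>2
26: grp=6,tig=2
[0] (6+0,2*2+0) = (6,4)
col: 2 vs 4

buggy=2 correct=4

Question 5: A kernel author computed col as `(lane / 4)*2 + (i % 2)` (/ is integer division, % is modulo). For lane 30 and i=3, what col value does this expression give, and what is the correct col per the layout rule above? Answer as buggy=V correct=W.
`(lane / 4)*2 + (i % 2)`[30,3]=>15
30: grp=7,tig=2
[3] (7+8,2*2+1) = (15,5)
col: 15 vs 5

buggy=15 correct=5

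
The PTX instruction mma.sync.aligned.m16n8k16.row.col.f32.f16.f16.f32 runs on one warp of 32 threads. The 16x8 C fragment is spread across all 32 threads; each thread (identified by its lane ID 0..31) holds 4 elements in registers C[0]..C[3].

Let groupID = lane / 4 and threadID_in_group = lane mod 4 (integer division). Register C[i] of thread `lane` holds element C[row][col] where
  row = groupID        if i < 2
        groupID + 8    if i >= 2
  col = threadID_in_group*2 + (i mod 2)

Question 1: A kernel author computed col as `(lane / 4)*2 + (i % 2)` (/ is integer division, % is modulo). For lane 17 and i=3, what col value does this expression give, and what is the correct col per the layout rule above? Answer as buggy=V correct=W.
`(lane / 4)*2 + (i % 2)`[17,3]⇒9
lane 17: gr=4 (17/4), th=1 (17%4)
i=3: r=4+8=12, c=1*2+1=3
col: 9 vs 3

buggy=9 correct=3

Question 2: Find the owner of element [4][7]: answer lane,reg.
r=4→G=4,rhi=0  c=7→T=3,p=1
L=4*4+3=19  i=0*2+1=1

19,1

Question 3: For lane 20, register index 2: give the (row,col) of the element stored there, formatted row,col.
lane 20=>20/4=5, 20 mod 4=0
i=2  r:5+8=>13  c:2·0+0=>0

13,0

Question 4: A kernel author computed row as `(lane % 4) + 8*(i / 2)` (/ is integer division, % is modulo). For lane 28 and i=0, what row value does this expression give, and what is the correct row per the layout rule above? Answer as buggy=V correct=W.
buggy=0 correct=7

`(lane % 4) + 8*(i / 2)`[28,0]->0
L=28->g=28>>2=7, t=28&3=0
[0]->row 7+0=7  col 0·2+0=0
row: 0 vs 7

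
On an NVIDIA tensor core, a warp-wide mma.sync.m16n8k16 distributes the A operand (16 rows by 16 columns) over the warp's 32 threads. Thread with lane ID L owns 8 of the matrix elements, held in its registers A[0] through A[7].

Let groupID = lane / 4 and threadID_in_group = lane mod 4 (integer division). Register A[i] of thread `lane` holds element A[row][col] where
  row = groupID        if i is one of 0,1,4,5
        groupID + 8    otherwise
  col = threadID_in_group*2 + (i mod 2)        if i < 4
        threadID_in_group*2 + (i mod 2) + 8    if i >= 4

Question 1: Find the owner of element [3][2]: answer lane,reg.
r: 3->gid=3,r8=0  c: 2->c8=0,tid=1,i&1=0
L=3*4+1=13  i=0*4+0*2+0=0

13,0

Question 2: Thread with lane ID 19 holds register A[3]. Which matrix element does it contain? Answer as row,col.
L=19→G=19>>2=4, T=19&3=3
[3]→row 4+8=12  col 3·2+1+0=7

12,7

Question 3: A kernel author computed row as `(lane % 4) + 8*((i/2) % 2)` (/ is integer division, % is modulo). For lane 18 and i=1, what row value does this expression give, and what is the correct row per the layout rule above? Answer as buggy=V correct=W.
`(lane % 4) + 8*((i/2) % 2)`[18,1]=>2
lane 18: grp=4 (18/4), tig=2 (18%4)
i=1: r=4+0=4, c=2*2+1+0=5
row: 2 vs 4

buggy=2 correct=4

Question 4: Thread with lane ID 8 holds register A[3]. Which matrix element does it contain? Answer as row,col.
10,1

L=8→G=8>>2=2, T=8&3=0
[3]→row 2+8=10  col 0·2+1+0=1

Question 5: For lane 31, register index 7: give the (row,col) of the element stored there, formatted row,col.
lane 31: g=7 (31/4), t=3 (31%4)
i=7: r=7+8=15, c=3*2+1+8=15

15,15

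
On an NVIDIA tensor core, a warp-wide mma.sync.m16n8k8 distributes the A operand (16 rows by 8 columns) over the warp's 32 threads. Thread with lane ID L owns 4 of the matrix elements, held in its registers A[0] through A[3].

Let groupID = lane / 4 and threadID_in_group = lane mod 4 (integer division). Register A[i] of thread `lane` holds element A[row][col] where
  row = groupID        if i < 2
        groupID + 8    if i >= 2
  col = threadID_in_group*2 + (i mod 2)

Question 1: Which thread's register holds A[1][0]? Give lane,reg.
4,0

r=1⇒gr=1,Rb=0  c=0⇒th=0,odd=0
L=1*4+0=4  i=0*2+0=0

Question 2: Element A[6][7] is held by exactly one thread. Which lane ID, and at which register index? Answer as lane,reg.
27,1

r=6→G=6,rhi=0  c=7→T=3,p=1
L=6*4+3=27  i=0*2+1=1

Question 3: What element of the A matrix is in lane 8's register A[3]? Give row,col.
10,1

lane 8: g=2 (8/4), t=0 (8%4)
i=3: r=2+8=10, c=0*2+1=1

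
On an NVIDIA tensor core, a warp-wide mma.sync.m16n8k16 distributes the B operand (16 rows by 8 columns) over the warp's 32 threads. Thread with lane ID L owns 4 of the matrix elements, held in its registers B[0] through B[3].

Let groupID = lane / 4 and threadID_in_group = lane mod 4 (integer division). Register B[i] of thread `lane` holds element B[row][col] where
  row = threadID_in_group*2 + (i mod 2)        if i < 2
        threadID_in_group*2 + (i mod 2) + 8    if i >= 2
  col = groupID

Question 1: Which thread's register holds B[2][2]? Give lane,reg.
9,0

c:2=>grp=2  r:2=>rB=0,tig=1,lo=0
L=2*4+1=9  i=0*2+0=0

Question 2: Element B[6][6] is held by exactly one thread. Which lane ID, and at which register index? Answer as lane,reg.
27,0

c: 6->gid=6  r: 6->r8=0,tid=3,i&1=0
L=6*4+3=27  i=0*2+0=0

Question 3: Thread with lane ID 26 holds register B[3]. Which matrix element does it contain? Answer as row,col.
13,6

lane 26→26/4=6, 26 mod 4=2
i=3  r:2·2+1+8→13  c:6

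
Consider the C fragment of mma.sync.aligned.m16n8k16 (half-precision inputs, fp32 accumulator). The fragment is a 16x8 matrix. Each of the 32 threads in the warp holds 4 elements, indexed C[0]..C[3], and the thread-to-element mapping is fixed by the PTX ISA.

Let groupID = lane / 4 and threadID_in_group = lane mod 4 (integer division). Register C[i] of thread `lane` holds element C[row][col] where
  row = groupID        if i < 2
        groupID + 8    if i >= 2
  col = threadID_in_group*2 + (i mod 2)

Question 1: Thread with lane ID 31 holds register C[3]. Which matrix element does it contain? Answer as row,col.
15,7

lane 31: g=7 (31/4), t=3 (31%4)
i=3: r=7+8=15, c=3*2+1=7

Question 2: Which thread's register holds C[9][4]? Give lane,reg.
6,2

r: 9->gid=1,r8=1  c: 4->tid=2,i&1=0
L=1*4+2=6  i=1*2+0=2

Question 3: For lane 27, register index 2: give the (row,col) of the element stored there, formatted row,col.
14,6

L=27->g=27>>2=6, t=27&3=3
[2]->row 6+8=14  col 3·2+0=6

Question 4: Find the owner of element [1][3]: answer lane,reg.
5,1

r=1→G=1,rhi=0  c=3→T=1,p=1
L=1*4+1=5  i=0*2+1=1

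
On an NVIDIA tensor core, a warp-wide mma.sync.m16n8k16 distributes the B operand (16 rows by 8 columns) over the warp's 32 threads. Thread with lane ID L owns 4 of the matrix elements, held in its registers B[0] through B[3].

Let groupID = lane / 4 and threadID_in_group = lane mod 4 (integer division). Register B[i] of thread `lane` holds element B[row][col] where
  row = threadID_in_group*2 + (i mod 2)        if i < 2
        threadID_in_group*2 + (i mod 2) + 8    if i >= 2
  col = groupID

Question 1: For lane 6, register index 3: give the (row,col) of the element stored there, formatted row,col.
L=6→G=6>>2=1, T=6&3=2
[3]→row 2·2+1+8=13  col G=1

13,1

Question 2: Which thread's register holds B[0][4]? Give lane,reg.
16,0

c=4->g=4  r=0->rb=0,t=0,b0=0
L=4*4+0=16  i=0*2+0=0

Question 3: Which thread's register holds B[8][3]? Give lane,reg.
12,2

c=3⇒gr=3  r=8⇒Rb=1,th=0,odd=0
L=3*4+0=12  i=1*2+0=2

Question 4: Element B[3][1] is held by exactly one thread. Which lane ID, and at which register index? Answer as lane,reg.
5,1

c:1=>grp=1  r:3=>rB=0,tig=1,lo=1
L=1*4+1=5  i=0*2+1=1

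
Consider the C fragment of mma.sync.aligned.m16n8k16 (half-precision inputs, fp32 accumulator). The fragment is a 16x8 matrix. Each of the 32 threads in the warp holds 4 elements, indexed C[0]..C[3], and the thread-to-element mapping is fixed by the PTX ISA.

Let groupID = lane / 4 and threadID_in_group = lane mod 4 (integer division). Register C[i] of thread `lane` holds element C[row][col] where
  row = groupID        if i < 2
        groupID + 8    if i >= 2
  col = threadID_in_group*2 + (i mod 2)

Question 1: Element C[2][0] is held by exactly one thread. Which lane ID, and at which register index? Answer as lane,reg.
r=2→G=2,rhi=0  c=0→T=0,p=0
L=2*4+0=8  i=0*2+0=0

8,0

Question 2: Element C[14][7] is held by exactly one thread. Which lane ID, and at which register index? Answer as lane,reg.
27,3

r=14⇒gr=6,Rb=1  c=7⇒th=3,odd=1
L=6*4+3=27  i=1*2+1=3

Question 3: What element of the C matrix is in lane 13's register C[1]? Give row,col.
3,3

lane 13: gid=3 (13/4), tid=1 (13%4)
i=1: r=3+0=3, c=1*2+1=3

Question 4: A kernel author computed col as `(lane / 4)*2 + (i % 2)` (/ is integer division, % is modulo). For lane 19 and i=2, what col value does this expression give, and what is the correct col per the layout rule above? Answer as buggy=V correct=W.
`(lane / 4)*2 + (i % 2)`[19,2]->8
lane 19->19/4=4, 19 mod 4=3
i=2  r:4+8->12  c:2·3+0->6
col: 8 vs 6

buggy=8 correct=6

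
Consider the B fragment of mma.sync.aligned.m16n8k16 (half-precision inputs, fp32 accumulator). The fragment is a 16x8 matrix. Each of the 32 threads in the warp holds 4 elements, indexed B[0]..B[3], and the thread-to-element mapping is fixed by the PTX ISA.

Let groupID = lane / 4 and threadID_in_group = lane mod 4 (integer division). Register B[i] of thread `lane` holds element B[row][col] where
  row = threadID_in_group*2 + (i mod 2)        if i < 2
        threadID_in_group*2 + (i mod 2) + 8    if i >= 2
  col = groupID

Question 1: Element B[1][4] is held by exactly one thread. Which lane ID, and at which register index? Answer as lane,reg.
16,1

c=4→G=4  r=1→rhi=0,T=0,p=1
L=4*4+0=16  i=0*2+1=1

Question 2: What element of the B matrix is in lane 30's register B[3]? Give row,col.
30: G=7,T=2
[3] (2*2+1+8,7) = (13,7)

13,7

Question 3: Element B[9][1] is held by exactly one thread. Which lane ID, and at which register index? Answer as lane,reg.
c: 1->gid=1  r: 9->r8=1,tid=0,i&1=1
L=1*4+0=4  i=1*2+1=3

4,3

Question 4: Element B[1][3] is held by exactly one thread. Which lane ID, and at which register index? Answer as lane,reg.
12,1

c=3⇒gr=3  r=1⇒Rb=0,th=0,odd=1
L=3*4+0=12  i=0*2+1=1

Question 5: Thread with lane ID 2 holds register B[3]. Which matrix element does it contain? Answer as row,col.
13,0

lane 2: gr=0 (2/4), th=2 (2%4)
i=3: r=2*2+1+8=13, c=gr=0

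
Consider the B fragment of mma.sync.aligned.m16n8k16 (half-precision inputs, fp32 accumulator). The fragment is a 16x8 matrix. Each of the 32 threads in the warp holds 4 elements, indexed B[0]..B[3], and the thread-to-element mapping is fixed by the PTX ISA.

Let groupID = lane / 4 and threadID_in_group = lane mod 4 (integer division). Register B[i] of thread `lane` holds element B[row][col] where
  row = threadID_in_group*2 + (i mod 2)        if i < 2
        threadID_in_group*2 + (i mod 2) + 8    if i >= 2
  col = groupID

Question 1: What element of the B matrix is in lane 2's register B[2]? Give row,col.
12,0

lane 2: G=0 (2/4), T=2 (2%4)
i=2: r=2*2+0+8=12, c=G=0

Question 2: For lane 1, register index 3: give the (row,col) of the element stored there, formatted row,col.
11,0

L=1=>grp=1>>2=0, tig=1&3=1
[3]=>row 1·2+1+8=11  col grp=0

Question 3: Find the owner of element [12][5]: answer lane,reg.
c: 5->gid=5  r: 12->r8=1,tid=2,i&1=0
L=5*4+2=22  i=1*2+0=2

22,2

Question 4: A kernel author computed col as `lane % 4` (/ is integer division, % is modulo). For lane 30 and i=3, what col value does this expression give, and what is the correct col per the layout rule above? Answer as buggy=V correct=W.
`lane % 4`[30,3]=>2
L=30=>grp=30>>2=7, tig=30&3=2
[3]=>row 2·2+1+8=13  col grp=7
col: 2 vs 7

buggy=2 correct=7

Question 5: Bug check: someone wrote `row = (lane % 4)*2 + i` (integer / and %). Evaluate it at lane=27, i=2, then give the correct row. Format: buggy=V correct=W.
buggy=8 correct=14

`(lane % 4)*2 + i`[27,2]->8
27: g=6,t=3
[2] (3*2+0+8,6) = (14,6)
row: 8 vs 14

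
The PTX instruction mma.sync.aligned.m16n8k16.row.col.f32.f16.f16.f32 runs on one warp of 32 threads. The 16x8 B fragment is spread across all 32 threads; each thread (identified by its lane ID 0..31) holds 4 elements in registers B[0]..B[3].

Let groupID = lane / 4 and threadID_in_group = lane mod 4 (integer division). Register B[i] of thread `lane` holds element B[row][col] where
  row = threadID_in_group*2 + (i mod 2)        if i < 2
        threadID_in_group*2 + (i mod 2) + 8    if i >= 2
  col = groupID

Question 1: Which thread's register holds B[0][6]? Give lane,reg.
c: 6->gid=6  r: 0->r8=0,tid=0,i&1=0
L=6*4+0=24  i=0*2+0=0

24,0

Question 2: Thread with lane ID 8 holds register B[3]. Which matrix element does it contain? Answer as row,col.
lane 8: G=2 (8/4), T=0 (8%4)
i=3: r=0*2+1+8=9, c=G=2

9,2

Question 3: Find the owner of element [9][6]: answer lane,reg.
c=6→G=6  r=9→rhi=1,T=0,p=1
L=6*4+0=24  i=1*2+1=3

24,3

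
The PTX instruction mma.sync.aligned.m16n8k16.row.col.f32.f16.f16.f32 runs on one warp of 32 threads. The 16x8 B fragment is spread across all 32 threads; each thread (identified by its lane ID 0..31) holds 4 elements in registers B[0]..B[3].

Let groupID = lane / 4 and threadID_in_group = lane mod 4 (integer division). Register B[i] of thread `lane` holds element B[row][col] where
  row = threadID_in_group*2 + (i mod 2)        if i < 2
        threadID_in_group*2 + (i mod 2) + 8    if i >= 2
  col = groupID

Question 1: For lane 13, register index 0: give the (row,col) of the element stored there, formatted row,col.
2,3

L=13⇒gr=13>>2=3, th=13&3=1
[0]⇒row 1·2+0+0=2  col gr=3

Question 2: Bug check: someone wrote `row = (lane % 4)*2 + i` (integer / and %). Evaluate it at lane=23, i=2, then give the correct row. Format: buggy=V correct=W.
buggy=8 correct=14

`(lane % 4)*2 + i`[23,2]=>8
lane 23: grp=5 (23/4), tig=3 (23%4)
i=2: r=3*2+0+8=14, c=grp=5
row: 8 vs 14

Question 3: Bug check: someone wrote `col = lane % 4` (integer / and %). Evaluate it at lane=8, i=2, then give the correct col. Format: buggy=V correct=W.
buggy=0 correct=2

`lane % 4`[8,2]->0
8: g=2,t=0
[2] (0*2+0+8,2) = (8,2)
col: 0 vs 2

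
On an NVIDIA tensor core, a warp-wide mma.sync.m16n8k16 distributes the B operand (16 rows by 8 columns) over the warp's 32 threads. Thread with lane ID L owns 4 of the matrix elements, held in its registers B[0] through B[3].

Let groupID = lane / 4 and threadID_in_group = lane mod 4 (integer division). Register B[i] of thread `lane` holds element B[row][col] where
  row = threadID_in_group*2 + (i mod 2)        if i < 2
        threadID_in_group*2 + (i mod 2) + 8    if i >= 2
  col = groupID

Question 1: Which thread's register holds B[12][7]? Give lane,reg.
30,2

c: 7->gid=7  r: 12->r8=1,tid=2,i&1=0
L=7*4+2=30  i=1*2+0=2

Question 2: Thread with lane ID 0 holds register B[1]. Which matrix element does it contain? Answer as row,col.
1,0

lane 0: gid=0 (0/4), tid=0 (0%4)
i=1: r=0*2+1+0=1, c=gid=0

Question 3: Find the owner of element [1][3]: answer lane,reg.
c=3->g=3  r=1->rb=0,t=0,b0=1
L=3*4+0=12  i=0*2+1=1

12,1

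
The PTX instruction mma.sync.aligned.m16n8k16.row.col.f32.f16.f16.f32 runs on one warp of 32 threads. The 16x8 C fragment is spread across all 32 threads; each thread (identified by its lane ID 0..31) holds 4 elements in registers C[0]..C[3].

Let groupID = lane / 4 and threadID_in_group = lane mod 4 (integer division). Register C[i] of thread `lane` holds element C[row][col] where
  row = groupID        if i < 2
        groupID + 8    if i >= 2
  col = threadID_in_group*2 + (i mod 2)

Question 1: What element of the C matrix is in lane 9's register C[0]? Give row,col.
2,2

lane 9: gid=2 (9/4), tid=1 (9%4)
i=0: r=2+0=2, c=1*2+0=2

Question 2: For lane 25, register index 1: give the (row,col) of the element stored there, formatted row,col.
6,3

L=25⇒gr=25>>2=6, th=25&3=1
[1]⇒row 6+0=6  col 1·2+1=3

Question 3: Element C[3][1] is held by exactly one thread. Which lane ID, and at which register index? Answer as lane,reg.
12,1

r=3→G=3,rhi=0  c=1→T=0,p=1
L=3*4+0=12  i=0*2+1=1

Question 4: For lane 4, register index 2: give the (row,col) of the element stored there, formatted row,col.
L=4⇒gr=4>>2=1, th=4&3=0
[2]⇒row 1+8=9  col 0·2+0=0

9,0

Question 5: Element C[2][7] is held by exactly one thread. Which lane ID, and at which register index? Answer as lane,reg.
11,1

r=2→G=2,rhi=0  c=7→T=3,p=1
L=2*4+3=11  i=0*2+1=1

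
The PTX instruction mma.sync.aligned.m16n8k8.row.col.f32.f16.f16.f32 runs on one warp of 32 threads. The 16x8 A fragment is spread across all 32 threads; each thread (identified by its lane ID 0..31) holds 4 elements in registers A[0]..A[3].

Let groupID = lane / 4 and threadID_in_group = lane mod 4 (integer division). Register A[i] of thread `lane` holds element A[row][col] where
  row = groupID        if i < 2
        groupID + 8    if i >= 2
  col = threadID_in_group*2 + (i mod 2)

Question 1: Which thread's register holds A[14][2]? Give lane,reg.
r:14=>grp=6,rB=1  c:2=>tig=1,lo=0
L=6*4+1=25  i=1*2+0=2

25,2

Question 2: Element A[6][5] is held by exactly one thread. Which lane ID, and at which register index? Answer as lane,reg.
26,1

r=6→G=6,rhi=0  c=5→T=2,p=1
L=6*4+2=26  i=0*2+1=1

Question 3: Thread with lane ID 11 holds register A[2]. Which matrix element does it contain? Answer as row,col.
lane 11=>11/4=2, 11 mod 4=3
i=2  r:2+8=>10  c:2·3+0=>6

10,6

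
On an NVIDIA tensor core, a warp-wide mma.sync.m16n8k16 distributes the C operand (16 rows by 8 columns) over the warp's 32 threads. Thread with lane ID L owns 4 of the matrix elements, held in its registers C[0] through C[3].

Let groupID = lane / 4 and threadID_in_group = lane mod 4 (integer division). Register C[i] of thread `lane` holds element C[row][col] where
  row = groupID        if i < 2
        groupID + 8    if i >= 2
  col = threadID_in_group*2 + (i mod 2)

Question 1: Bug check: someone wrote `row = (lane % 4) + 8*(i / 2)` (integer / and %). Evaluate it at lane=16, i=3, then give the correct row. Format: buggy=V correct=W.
`(lane % 4) + 8*(i / 2)`[16,3]->8
16: g=4,t=0
[3] (4+8,0*2+1) = (12,1)
row: 8 vs 12

buggy=8 correct=12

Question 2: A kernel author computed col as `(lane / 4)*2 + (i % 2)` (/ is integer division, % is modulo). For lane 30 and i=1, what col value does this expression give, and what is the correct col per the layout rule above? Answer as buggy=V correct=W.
`(lane / 4)*2 + (i % 2)`[30,1]->15
lane 30->30/4=7, 30 mod 4=2
i=1  r:7+0->7  c:2·2+1->5
col: 15 vs 5

buggy=15 correct=5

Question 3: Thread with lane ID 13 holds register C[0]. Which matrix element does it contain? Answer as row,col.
lane 13: gr=3 (13/4), th=1 (13%4)
i=0: r=3+0=3, c=1*2+0=2

3,2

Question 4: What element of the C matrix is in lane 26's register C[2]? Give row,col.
L=26→G=26>>2=6, T=26&3=2
[2]→row 6+8=14  col 2·2+0=4

14,4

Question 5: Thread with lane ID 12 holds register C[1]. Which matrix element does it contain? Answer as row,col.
3,1

lane 12: G=3 (12/4), T=0 (12%4)
i=1: r=3+0=3, c=0*2+1=1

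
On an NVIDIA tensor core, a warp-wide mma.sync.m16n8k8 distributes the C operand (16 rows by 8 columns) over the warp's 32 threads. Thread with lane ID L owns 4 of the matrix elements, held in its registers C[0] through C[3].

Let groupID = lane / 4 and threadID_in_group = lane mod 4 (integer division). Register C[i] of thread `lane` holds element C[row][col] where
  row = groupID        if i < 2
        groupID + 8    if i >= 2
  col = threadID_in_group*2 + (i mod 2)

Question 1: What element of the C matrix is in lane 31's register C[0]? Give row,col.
lane 31: grp=7 (31/4), tig=3 (31%4)
i=0: r=7+0=7, c=3*2+0=6

7,6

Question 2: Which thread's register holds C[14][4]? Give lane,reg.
r=14→G=6,rhi=1  c=4→T=2,p=0
L=6*4+2=26  i=1*2+0=2

26,2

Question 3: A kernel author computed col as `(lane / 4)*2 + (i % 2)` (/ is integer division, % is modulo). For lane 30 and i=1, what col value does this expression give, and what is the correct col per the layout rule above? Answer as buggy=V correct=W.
buggy=15 correct=5

`(lane / 4)*2 + (i % 2)`[30,1]->15
lane 30: gid=7 (30/4), tid=2 (30%4)
i=1: r=7+0=7, c=2*2+1=5
col: 15 vs 5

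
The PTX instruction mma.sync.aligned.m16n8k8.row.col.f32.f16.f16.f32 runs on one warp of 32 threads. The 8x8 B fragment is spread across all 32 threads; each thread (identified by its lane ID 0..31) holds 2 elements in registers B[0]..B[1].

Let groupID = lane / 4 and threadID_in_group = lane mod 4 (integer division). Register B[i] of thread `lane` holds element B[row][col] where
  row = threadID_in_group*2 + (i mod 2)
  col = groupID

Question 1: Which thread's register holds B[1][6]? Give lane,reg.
24,1

c=6→G=6  r=1→T=0,p=1
L=6*4+0=24  i=1=1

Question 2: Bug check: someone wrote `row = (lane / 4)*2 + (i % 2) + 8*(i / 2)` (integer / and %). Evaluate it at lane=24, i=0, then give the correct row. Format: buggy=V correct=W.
buggy=12 correct=0

`(lane / 4)*2 + (i % 2) + 8*(i / 2)`[24,0]⇒12
24: gr=6,th=0
[0] (0*2+0,6) = (0,6)
row: 12 vs 0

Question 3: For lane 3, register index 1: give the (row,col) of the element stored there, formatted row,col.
lane 3: gr=0 (3/4), th=3 (3%4)
i=1: r=3*2+1=7, c=gr=0

7,0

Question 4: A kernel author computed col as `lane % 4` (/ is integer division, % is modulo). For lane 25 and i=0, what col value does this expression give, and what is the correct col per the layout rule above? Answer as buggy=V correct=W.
buggy=1 correct=6

`lane % 4`[25,0]->1
lane 25: gid=6 (25/4), tid=1 (25%4)
i=0: r=1*2+0=2, c=gid=6
col: 1 vs 6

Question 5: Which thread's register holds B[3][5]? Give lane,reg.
21,1

c=5⇒gr=5  r=3⇒th=1,odd=1
L=5*4+1=21  i=1=1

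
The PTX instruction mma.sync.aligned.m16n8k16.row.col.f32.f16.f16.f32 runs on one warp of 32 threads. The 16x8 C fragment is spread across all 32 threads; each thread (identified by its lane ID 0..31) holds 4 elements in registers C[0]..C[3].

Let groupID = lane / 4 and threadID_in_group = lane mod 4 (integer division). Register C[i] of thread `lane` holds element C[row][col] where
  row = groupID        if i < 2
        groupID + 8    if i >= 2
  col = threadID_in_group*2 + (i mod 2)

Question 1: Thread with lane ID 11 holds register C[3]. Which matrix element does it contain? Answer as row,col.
lane 11: grp=2 (11/4), tig=3 (11%4)
i=3: r=2+8=10, c=3*2+1=7

10,7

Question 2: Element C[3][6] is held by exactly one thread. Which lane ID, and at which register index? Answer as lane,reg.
r=3->g=3,rb=0  c=6->t=3,b0=0
L=3*4+3=15  i=0*2+0=0

15,0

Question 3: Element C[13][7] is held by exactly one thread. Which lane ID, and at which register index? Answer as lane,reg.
23,3

r:13=>grp=5,rB=1  c:7=>tig=3,lo=1
L=5*4+3=23  i=1*2+1=3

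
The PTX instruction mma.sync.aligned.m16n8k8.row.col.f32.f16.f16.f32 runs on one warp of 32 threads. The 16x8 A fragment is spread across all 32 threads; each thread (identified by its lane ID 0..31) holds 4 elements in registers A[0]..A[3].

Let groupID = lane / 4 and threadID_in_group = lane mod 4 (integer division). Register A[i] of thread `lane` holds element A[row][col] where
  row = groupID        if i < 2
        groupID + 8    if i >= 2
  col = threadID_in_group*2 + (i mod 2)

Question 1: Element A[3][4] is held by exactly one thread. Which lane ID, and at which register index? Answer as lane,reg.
r=3⇒gr=3,Rb=0  c=4⇒th=2,odd=0
L=3*4+2=14  i=0*2+0=0

14,0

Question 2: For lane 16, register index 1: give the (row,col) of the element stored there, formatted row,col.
lane 16→16/4=4, 16 mod 4=0
i=1  r:4+0→4  c:2·0+1→1

4,1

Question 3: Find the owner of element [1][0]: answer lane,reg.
4,0

r=1⇒gr=1,Rb=0  c=0⇒th=0,odd=0
L=1*4+0=4  i=0*2+0=0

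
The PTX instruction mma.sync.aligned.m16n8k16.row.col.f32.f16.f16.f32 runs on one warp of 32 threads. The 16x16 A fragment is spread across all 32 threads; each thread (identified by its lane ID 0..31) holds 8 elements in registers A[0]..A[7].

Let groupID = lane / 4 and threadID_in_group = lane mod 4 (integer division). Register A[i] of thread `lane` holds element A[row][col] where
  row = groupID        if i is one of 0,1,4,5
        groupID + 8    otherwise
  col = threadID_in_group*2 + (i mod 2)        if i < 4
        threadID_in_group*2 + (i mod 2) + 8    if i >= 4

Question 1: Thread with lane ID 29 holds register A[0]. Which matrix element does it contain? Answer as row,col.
7,2

29: g=7,t=1
[0] (7+0,1*2+0+0) = (7,2)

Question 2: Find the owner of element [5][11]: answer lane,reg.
21,5

r=5→G=5,rhi=0  c=11→chi=1,T=1,p=1
L=5*4+1=21  i=1*4+0*2+1=5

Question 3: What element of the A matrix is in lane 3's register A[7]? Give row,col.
8,15

lane 3->3/4=0, 3 mod 4=3
i=7  r:0+8->8  c:2·3+1+8->15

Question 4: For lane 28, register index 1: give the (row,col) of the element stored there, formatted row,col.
7,1

lane 28→28/4=7, 28 mod 4=0
i=1  r:7+0→7  c:2·0+1+0→1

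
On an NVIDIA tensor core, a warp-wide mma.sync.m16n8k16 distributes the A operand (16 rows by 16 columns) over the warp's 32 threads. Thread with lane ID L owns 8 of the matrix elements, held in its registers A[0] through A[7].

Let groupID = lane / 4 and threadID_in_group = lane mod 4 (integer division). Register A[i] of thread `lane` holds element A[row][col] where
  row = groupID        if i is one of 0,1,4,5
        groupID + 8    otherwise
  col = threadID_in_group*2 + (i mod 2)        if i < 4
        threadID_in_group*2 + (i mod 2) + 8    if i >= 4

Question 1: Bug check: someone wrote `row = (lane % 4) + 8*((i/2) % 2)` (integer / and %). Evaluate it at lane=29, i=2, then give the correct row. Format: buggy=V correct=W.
buggy=9 correct=15

`(lane % 4) + 8*((i/2) % 2)`[29,2]→9
L=29→G=29>>2=7, T=29&3=1
[2]→row 7+8=15  col 1·2+0+0=2
row: 9 vs 15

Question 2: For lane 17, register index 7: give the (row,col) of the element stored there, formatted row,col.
17: G=4,T=1
[7] (4+8,1*2+1+8) = (12,11)

12,11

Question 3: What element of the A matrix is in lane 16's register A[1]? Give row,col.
4,1

lane 16⇒16/4=4, 16 mod 4=0
i=1  r:4+0⇒4  c:2·0+1+0⇒1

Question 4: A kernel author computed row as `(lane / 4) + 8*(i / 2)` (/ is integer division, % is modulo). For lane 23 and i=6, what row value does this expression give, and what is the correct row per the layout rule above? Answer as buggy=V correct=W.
buggy=29 correct=13

`(lane / 4) + 8*(i / 2)`[23,6]->29
lane 23: gid=5 (23/4), tid=3 (23%4)
i=6: r=5+8=13, c=3*2+0+8=14
row: 29 vs 13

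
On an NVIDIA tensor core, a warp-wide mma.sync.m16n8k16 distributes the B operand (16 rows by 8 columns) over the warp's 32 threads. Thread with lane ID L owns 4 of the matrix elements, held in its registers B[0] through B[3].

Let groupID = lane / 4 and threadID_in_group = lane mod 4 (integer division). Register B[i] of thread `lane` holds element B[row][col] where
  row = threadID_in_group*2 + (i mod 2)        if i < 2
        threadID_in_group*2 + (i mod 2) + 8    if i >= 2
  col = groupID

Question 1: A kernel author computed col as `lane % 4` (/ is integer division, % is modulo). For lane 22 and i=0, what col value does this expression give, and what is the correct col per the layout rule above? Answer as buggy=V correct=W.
`lane % 4`[22,0]→2
lane 22→22/4=5, 22 mod 4=2
i=0  r:2·2+0+0→4  c:5
col: 2 vs 5

buggy=2 correct=5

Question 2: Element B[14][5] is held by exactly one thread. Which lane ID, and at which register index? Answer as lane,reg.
23,2

c:5=>grp=5  r:14=>rB=1,tig=3,lo=0
L=5*4+3=23  i=1*2+0=2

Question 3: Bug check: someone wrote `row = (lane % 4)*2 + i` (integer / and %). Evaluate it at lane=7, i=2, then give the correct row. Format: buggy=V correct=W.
buggy=8 correct=14

`(lane % 4)*2 + i`[7,2]⇒8
lane 7: gr=1 (7/4), th=3 (7%4)
i=2: r=3*2+0+8=14, c=gr=1
row: 8 vs 14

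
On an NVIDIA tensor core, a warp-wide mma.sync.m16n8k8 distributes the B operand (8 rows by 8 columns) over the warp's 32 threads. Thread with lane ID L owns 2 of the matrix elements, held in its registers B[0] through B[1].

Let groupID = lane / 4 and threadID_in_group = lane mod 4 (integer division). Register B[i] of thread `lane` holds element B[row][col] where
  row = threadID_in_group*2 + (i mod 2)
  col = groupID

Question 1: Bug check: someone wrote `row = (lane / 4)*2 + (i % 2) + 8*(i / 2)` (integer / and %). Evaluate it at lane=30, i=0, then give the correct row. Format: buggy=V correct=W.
`(lane / 4)*2 + (i % 2) + 8*(i / 2)`[30,0]→14
lane 30: G=7 (30/4), T=2 (30%4)
i=0: r=2*2+0=4, c=G=7
row: 14 vs 4

buggy=14 correct=4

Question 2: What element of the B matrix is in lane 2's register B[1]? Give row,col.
lane 2: gr=0 (2/4), th=2 (2%4)
i=1: r=2*2+1=5, c=gr=0

5,0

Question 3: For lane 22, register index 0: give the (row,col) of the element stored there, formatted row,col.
4,5

L=22=>grp=22>>2=5, tig=22&3=2
[0]=>row 2·2+0=4  col grp=5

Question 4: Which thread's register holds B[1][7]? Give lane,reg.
28,1

c=7->g=7  r=1->t=0,b0=1
L=7*4+0=28  i=1=1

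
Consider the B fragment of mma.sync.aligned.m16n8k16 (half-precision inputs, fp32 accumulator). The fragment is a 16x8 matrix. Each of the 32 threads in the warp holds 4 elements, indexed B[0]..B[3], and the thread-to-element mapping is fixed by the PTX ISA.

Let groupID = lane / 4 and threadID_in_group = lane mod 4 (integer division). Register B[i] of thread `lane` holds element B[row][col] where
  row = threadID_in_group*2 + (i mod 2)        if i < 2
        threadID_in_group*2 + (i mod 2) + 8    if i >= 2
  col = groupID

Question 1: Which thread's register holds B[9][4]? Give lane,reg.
c=4⇒gr=4  r=9⇒Rb=1,th=0,odd=1
L=4*4+0=16  i=1*2+1=3

16,3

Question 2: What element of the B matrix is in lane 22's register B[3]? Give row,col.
22: G=5,T=2
[3] (2*2+1+8,5) = (13,5)

13,5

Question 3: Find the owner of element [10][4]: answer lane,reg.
c=4->g=4  r=10->rb=1,t=1,b0=0
L=4*4+1=17  i=1*2+0=2

17,2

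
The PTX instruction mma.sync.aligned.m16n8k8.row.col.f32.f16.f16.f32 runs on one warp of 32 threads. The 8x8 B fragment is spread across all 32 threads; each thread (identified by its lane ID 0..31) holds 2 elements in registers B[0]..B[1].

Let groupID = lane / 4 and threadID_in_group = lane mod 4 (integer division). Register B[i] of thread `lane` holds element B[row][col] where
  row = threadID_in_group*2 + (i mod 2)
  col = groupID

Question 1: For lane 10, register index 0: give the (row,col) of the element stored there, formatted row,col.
4,2

lane 10: G=2 (10/4), T=2 (10%4)
i=0: r=2*2+0=4, c=G=2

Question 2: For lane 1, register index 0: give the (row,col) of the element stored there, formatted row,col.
2,0

lane 1→1/4=0, 1 mod 4=1
i=0  r:2·1+0→2  c:0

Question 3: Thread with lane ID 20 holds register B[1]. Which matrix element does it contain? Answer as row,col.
lane 20⇒20/4=5, 20 mod 4=0
i=1  r:2·0+1⇒1  c:5

1,5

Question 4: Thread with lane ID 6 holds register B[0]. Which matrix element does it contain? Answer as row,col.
lane 6: gr=1 (6/4), th=2 (6%4)
i=0: r=2*2+0=4, c=gr=1

4,1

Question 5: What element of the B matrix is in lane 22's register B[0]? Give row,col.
4,5

lane 22⇒22/4=5, 22 mod 4=2
i=0  r:2·2+0⇒4  c:5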